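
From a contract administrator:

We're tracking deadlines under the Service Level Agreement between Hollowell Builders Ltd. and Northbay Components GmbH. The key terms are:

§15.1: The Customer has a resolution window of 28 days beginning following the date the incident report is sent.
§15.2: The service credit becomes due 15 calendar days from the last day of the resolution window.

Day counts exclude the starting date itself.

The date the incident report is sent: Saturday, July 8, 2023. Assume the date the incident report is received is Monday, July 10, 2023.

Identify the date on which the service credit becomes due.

August 20, 2023

The last day of the resolution window: July 8, 2023 + 28 days = August 5, 2023.
The date on which the service credit becomes due: August 5, 2023 + 15 days = August 20, 2023.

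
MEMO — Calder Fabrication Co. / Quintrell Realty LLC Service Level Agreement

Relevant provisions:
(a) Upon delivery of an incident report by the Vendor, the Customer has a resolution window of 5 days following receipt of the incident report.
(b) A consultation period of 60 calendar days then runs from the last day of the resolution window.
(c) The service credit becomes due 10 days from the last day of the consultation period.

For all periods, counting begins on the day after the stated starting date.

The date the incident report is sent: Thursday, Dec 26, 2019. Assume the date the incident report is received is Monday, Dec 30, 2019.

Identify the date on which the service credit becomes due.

Mar 14, 2020

Adding 5 calendar days to Dec 30, 2019 gives Jan 4, 2020, which is the last day of the resolution window.
Adding 60 calendar days to Jan 4, 2020 gives Mar 4, 2020, which is the last day of the consultation period.
Adding 10 calendar days to Mar 4, 2020 gives Mar 14, 2020, which is the date on which the service credit becomes due.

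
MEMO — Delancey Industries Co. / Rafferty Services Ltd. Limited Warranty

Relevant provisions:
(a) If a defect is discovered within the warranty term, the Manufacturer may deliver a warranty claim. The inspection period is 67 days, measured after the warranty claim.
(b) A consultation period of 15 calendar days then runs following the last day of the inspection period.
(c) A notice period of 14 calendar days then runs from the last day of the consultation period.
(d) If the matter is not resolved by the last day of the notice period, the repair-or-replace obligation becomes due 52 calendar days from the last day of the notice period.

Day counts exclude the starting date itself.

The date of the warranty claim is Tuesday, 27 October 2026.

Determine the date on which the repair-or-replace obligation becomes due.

The last day of the inspection period: 67 calendar days after 27 October 2026 is 2 January 2027.
The last day of the consultation period: 2 January 2027 + 15 days = 17 January 2027.
The last day of the notice period: 14 calendar days after 17 January 2027 is 31 January 2027.
The date on which the repair-or-replace obligation becomes due: 52 calendar days after 31 January 2027 is 24 March 2027.

24 March 2027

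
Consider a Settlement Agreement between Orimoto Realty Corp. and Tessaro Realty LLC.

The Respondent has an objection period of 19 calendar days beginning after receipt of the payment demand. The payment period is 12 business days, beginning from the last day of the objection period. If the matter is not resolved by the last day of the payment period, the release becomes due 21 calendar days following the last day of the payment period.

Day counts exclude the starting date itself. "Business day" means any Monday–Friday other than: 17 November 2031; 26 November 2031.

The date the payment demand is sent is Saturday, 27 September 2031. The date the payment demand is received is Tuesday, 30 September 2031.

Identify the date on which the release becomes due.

Adding 19 calendar days to 30 September 2031 gives 19 October 2031, which is the last day of the objection period.
From Sunday, 19 October 2031, 12 business days (Oct 20, Oct 21, Oct 22, Oct 23, …, Oct 31, Nov 3, Nov 4, skipping weekends) brings us to Tuesday, 4 November 2031, which is the last day of the payment period.
Adding 21 calendar days to 4 November 2031 gives 25 November 2031, which is the date on which the release becomes due.

25 November 2031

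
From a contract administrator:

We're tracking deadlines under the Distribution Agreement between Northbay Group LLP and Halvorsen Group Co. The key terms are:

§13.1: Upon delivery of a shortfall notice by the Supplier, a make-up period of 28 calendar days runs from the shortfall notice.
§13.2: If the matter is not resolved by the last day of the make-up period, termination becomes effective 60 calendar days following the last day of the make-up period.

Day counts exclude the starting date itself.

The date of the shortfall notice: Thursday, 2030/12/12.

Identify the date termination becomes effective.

2031/03/10

Adding 28 calendar days to 2030/12/12 gives 2031/01/09, which is the last day of the make-up period.
Adding 60 calendar days to 2031/01/09 gives 2031/03/10, which is the date termination becomes effective.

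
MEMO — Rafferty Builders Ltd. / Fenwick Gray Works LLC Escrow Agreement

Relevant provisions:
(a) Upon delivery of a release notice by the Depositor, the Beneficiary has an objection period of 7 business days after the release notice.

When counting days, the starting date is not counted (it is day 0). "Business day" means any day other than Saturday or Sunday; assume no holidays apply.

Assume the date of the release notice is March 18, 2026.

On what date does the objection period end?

March 27, 2026

The last day of the objection period: counting 7 business days from Wednesday, March 18, 2026 (Mar 19, Mar 20, Mar 23, Mar 24, Mar 25, Mar 26, Mar 27, skipping weekends) reaches Friday, March 27, 2026.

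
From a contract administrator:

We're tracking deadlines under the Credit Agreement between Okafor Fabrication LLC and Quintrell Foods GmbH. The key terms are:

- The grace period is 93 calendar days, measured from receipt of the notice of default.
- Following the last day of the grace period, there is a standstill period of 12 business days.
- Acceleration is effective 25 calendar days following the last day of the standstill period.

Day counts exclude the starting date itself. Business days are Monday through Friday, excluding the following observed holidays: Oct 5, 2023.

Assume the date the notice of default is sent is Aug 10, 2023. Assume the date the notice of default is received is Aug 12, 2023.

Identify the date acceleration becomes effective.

The last day of the grace period: 93 calendar days after Aug 12, 2023 is Nov 13, 2023.
The last day of the standstill period: counting 12 business days from Monday, Nov 13, 2023 (Nov 14, Nov 15, Nov 16, Nov 17, …, Nov 27, Nov 28, Nov 29, skipping weekends) reaches Wednesday, Nov 29, 2023.
The date acceleration becomes effective: Nov 29, 2023 + 25 days = Dec 24, 2023.

Dec 24, 2023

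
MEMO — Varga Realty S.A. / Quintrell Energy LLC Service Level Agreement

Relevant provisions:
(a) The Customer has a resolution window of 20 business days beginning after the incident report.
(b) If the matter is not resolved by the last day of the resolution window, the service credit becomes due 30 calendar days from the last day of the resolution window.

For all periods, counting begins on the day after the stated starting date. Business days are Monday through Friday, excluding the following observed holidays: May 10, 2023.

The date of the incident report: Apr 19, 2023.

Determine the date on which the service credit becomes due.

Jun 17, 2023

From Wednesday, Apr 19, 2023, 20 business days (Apr 20, Apr 21, Apr 24, Apr 25, …, May 16, May 17, May 18, skipping weekends and the listed holiday on May 10) brings us to Thursday, May 18, 2023, which is the last day of the resolution window.
Adding 30 calendar days to May 18, 2023 gives Jun 17, 2023, which is the date on which the service credit becomes due.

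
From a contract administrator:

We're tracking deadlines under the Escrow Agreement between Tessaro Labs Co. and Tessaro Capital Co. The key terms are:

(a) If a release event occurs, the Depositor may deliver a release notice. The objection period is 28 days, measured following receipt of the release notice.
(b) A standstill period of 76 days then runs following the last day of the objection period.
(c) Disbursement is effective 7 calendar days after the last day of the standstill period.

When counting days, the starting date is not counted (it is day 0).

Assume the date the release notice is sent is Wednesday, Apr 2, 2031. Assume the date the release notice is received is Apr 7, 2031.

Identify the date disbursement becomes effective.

Adding 28 calendar days to Apr 7, 2031 gives May 5, 2031, which is the last day of the objection period.
The last day of the standstill period: 76 calendar days after May 5, 2031 is Jul 20, 2031.
Adding 7 calendar days to Jul 20, 2031 gives Jul 27, 2031, which is the date disbursement becomes effective.

Jul 27, 2031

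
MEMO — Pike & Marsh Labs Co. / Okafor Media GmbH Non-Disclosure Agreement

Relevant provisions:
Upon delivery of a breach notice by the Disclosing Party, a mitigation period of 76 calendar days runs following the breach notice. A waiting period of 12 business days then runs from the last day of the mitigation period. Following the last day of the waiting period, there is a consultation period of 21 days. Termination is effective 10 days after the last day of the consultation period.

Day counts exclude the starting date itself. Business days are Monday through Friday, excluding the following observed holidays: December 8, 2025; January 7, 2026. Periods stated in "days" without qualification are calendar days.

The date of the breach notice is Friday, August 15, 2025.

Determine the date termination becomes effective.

The last day of the mitigation period: 76 calendar days after August 15, 2025 is October 30, 2025.
From Thursday, October 30, 2025, 12 business days (Oct 31, Nov 3, Nov 4, Nov 5, …, Nov 13, Nov 14, Nov 17, skipping weekends) brings us to Monday, November 17, 2025, which is the last day of the waiting period.
Adding 21 calendar days to November 17, 2025 gives December 8, 2025, which is the last day of the consultation period.
The date termination becomes effective: December 8, 2025 + 10 days = December 18, 2025.

December 18, 2025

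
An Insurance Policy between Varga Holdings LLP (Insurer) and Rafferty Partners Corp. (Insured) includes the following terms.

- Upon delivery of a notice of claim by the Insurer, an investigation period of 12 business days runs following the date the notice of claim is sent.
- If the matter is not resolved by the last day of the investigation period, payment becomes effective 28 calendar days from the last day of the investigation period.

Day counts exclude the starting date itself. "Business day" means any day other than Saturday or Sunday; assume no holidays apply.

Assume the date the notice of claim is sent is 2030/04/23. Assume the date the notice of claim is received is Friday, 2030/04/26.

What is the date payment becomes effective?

From Tuesday, 2030/04/23, 12 business days (Apr 24, Apr 25, Apr 26, Apr 29, …, May 7, May 8, May 9, skipping weekends) brings us to Thursday, 2030/05/09, which is the last day of the investigation period.
The date payment becomes effective: 2030/05/09 + 28 days = 2030/06/06.

2030/06/06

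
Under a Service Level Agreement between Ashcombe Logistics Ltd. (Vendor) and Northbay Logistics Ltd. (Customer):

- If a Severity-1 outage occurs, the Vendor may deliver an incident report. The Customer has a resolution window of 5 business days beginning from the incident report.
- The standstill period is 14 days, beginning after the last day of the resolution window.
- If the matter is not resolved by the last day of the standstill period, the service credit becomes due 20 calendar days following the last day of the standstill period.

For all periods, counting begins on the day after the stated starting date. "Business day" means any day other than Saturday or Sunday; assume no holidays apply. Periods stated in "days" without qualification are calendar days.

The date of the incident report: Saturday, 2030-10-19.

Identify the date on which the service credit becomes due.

2030-11-28

The last day of the resolution window: 5 business days after Saturday, 2030-10-19, skipping weekends — Oct 21, Oct 22, Oct 23, Oct 24, Oct 25 — lands on Friday, 2030-10-25.
Adding 14 calendar days to 2030-10-25 gives 2030-11-08, which is the last day of the standstill period.
The date on which the service credit becomes due: 2030-11-08 + 20 days = 2030-11-28.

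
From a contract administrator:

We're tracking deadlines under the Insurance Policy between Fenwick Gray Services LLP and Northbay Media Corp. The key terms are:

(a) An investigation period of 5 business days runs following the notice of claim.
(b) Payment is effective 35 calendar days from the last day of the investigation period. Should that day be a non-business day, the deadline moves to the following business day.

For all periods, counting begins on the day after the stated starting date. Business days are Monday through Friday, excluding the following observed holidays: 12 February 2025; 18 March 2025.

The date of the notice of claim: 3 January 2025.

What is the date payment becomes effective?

14 February 2025

The last day of the investigation period: 5 business days after Friday, 3 January 2025, skipping weekends — Jan 6, Jan 7, Jan 8, Jan 9, Jan 10 — lands on Friday, 10 January 2025.
The date payment becomes effective: 35 calendar days after 10 January 2025 is 14 February 2025. 14 February 2025 is a Friday and is not a listed holiday, so no roll-forward applies.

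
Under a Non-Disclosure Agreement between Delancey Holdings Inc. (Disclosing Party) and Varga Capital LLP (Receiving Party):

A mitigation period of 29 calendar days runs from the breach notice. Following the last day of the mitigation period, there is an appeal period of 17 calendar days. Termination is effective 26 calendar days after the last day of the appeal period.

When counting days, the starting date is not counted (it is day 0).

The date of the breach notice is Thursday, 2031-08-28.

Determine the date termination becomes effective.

The last day of the mitigation period: 29 calendar days after 2031-08-28 is 2031-09-26.
The last day of the appeal period: 17 calendar days after 2031-09-26 is 2031-10-13.
The date termination becomes effective: 26 calendar days after 2031-10-13 is 2031-11-08.

2031-11-08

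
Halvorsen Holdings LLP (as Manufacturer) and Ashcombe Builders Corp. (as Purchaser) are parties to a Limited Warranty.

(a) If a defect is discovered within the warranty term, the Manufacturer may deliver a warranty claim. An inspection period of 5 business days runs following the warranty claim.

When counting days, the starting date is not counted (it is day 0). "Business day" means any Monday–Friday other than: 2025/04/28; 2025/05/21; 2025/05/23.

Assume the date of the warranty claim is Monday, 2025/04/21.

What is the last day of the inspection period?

2025/04/29

From Monday, 2025/04/21, 5 business days (Apr 22, Apr 23, Apr 24, Apr 25, Apr 29, skipping weekends and the listed holiday on Apr 28) brings us to Tuesday, 2025/04/29, which is the last day of the inspection period.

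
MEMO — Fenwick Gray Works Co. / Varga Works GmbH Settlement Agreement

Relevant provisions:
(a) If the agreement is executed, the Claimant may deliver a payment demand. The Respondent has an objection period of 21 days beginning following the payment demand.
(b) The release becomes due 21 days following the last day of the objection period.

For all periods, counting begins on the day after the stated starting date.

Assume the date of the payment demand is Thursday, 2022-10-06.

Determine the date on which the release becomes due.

2022-11-17

Adding 21 calendar days to 2022-10-06 gives 2022-10-27, which is the last day of the objection period.
Adding 21 calendar days to 2022-10-27 gives 2022-11-17, which is the date on which the release becomes due.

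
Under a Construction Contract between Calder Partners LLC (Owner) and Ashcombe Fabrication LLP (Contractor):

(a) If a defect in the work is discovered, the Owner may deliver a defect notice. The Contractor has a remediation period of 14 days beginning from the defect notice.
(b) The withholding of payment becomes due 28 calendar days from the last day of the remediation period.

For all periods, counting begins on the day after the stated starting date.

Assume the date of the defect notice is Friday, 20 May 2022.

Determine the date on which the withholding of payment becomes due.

Adding 14 calendar days to 20 May 2022 gives 3 June 2022, which is the last day of the remediation period.
Adding 28 calendar days to 3 June 2022 gives 1 July 2022, which is the date on which the withholding of payment becomes due.

1 July 2022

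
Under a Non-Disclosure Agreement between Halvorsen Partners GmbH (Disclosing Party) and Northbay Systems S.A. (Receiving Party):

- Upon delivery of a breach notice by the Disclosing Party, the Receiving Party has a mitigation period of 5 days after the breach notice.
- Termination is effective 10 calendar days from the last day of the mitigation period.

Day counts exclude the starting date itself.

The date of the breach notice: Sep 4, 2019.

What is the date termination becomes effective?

The last day of the mitigation period: Sep 4, 2019 + 5 days = Sep 9, 2019.
The date termination becomes effective: Sep 9, 2019 + 10 days = Sep 19, 2019.

Sep 19, 2019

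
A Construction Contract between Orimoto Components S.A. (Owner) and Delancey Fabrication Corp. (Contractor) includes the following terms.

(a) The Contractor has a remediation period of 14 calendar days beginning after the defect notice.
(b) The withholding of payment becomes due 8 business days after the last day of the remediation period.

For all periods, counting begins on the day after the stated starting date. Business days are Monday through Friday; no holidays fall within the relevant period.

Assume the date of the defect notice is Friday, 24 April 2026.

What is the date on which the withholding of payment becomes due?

The last day of the remediation period: 24 April 2026 + 14 days = 8 May 2026.
The date on which the withholding of payment becomes due: 8 business days after Friday, 8 May 2026, skipping weekends — May 11, May 12, May 13, May 14, May 15, May 18, May 19, May 20 — lands on Wednesday, 20 May 2026.

20 May 2026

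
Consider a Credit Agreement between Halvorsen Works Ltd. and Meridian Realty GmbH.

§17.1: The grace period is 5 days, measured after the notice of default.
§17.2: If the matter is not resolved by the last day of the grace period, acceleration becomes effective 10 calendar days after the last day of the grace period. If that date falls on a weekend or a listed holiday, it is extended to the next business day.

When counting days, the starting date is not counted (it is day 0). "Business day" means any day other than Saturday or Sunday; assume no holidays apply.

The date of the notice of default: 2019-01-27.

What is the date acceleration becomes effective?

The last day of the grace period: 2019-01-27 + 5 days = 2019-02-01.
Adding 10 calendar days to 2019-02-01 gives 2019-02-11, which is the date acceleration becomes effective. 2019-02-11 is a Monday, so no roll-forward applies.

2019-02-11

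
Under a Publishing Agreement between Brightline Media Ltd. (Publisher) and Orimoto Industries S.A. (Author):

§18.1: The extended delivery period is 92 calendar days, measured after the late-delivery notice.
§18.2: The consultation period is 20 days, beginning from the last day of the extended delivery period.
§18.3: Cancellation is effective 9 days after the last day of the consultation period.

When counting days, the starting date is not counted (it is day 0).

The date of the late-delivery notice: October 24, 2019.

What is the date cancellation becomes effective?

The last day of the extended delivery period: 92 calendar days after October 24, 2019 is January 24, 2020.
Adding 20 calendar days to January 24, 2020 gives February 13, 2020, which is the last day of the consultation period.
The date cancellation becomes effective: February 13, 2020 + 9 days = February 22, 2020.

February 22, 2020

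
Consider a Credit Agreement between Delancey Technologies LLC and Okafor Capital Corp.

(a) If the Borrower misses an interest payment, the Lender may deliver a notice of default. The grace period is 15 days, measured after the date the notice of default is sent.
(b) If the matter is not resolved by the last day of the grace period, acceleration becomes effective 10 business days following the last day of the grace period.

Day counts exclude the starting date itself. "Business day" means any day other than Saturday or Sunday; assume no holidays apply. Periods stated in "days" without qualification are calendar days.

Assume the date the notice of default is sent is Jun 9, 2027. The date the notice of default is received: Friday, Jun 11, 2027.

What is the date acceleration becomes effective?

Jul 8, 2027

The last day of the grace period: Jun 9, 2027 + 15 days = Jun 24, 2027.
The date acceleration becomes effective: 10 business days after Thursday, Jun 24, 2027, skipping weekends — Jun 25, Jun 28, Jun 29, Jun 30, Jul 1, Jul 2, Jul 5, Jul 6, Jul 7, Jul 8 — lands on Thursday, Jul 8, 2027.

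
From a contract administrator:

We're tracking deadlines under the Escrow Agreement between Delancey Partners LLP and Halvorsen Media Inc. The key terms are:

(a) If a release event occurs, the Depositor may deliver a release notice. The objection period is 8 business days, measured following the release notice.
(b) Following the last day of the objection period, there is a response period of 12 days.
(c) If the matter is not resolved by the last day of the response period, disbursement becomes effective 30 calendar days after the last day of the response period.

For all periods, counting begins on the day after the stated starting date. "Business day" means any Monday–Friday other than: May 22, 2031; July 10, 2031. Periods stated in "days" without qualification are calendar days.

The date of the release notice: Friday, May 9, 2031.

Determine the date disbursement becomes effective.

July 2, 2031

The last day of the objection period: 8 business days after Friday, May 9, 2031, skipping weekends — May 12, May 13, May 14, May 15, May 16, May 19, May 20, May 21 — lands on Wednesday, May 21, 2031.
The last day of the response period: 12 calendar days after May 21, 2031 is June 2, 2031.
Adding 30 calendar days to June 2, 2031 gives July 2, 2031, which is the date disbursement becomes effective.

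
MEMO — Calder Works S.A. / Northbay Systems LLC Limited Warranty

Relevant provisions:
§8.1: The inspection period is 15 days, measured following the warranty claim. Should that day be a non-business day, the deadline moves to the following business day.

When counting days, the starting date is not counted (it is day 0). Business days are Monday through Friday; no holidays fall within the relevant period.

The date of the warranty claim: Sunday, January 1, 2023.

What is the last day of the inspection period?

January 16, 2023

Adding 15 calendar days to January 1, 2023 gives January 16, 2023, which is the last day of the inspection period. January 16, 2023 is a Monday, so no roll-forward applies.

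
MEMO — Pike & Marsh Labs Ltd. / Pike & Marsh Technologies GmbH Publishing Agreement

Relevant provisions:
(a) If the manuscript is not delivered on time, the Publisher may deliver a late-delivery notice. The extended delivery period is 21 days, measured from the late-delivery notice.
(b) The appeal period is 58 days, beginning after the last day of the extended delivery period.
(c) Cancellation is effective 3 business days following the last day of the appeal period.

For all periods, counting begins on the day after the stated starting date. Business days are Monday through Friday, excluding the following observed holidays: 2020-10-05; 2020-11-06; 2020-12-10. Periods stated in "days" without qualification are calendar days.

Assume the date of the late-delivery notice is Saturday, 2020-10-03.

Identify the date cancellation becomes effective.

2020-12-24

The last day of the extended delivery period: 21 calendar days after 2020-10-03 is 2020-10-24.
The last day of the appeal period: 2020-10-24 + 58 days = 2020-12-21.
From Monday, 2020-12-21, 3 business days (Dec 22, Dec 23, Dec 24, skipping weekends) brings us to Thursday, 2020-12-24, which is the date cancellation becomes effective.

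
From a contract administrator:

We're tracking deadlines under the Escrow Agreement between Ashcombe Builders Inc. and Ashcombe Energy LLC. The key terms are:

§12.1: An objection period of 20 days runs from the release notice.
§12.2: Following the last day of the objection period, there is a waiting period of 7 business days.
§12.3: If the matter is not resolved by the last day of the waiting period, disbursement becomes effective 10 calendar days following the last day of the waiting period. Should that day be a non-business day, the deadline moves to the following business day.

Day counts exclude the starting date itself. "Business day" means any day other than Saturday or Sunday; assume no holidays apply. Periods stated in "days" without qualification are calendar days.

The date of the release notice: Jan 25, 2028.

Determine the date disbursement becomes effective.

Mar 6, 2028

The last day of the objection period: Jan 25, 2028 + 20 days = Feb 14, 2028.
The last day of the waiting period: 7 business days after Monday, Feb 14, 2028, skipping weekends — Feb 15, Feb 16, Feb 17, Feb 18, Feb 21, Feb 22, Feb 23 — lands on Wednesday, Feb 23, 2028.
The date disbursement becomes effective: 10 calendar days after Feb 23, 2028 is Mar 4, 2028. That falls on a Saturday, so it rolls to the next business day, Monday, Mar 6, 2028.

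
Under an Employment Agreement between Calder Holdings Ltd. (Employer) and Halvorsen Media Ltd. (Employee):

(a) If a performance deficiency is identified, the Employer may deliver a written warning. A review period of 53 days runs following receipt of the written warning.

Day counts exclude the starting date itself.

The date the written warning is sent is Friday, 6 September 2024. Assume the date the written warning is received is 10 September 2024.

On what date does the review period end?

2 November 2024

The last day of the review period: 10 September 2024 + 53 days = 2 November 2024.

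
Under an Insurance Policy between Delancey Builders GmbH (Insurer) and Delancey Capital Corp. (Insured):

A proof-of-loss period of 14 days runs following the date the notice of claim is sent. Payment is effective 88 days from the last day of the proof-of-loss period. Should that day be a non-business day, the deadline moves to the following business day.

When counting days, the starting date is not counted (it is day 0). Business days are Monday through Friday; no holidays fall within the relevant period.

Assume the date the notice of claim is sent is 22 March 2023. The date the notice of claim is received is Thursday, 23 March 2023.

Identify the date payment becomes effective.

3 July 2023

The last day of the proof-of-loss period: 22 March 2023 + 14 days = 5 April 2023.
The date payment becomes effective: 5 April 2023 + 88 days = 2 July 2023. That falls on a Sunday, so it rolls to the next business day, Monday, 3 July 2023.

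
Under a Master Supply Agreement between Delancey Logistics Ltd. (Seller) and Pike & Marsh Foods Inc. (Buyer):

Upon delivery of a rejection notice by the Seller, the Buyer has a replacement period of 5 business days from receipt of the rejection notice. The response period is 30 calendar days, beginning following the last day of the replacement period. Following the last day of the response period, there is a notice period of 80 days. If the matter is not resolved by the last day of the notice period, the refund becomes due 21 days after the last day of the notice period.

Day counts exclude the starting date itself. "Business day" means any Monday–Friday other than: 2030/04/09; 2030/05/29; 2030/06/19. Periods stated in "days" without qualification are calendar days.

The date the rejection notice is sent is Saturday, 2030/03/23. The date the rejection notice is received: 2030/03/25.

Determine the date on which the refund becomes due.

The last day of the replacement period: 5 business days after Monday, 2030/03/25, skipping weekends — Mar 26, Mar 27, Mar 28, Mar 29, Apr 1 — lands on Monday, 2030/04/01.
The last day of the response period: 2030/04/01 + 30 days = 2030/05/01.
The last day of the notice period: 2030/05/01 + 80 days = 2030/07/20.
Adding 21 calendar days to 2030/07/20 gives 2030/08/10, which is the date on which the refund becomes due.

2030/08/10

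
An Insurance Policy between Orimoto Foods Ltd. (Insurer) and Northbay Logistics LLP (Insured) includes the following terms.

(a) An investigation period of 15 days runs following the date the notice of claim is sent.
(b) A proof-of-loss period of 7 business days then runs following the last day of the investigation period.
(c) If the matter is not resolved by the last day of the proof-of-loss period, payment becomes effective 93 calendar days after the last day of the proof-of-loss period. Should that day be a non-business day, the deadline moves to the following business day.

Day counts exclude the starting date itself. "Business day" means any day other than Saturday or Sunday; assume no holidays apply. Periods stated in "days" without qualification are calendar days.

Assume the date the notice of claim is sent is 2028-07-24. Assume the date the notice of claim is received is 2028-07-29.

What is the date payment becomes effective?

2028-11-20

The last day of the investigation period: 2028-07-24 + 15 days = 2028-08-08.
The last day of the proof-of-loss period: 7 business days after Tuesday, 2028-08-08, skipping weekends — Aug 9, Aug 10, Aug 11, Aug 14, Aug 15, Aug 16, Aug 17 — lands on Thursday, 2028-08-17.
The date payment becomes effective: 2028-08-17 + 93 days = 2028-11-18. That falls on a Saturday, so it rolls to the next business day, Monday, 2028-11-20.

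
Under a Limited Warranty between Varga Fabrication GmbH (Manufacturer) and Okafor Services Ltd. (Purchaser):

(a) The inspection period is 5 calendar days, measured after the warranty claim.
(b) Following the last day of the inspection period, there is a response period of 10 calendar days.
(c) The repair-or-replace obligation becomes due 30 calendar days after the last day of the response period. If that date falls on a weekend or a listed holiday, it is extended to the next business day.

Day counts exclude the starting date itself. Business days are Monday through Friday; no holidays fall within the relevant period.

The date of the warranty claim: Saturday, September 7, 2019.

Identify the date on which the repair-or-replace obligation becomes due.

October 22, 2019

The last day of the inspection period: September 7, 2019 + 5 days = September 12, 2019.
The last day of the response period: September 12, 2019 + 10 days = September 22, 2019.
The date on which the repair-or-replace obligation becomes due: 30 calendar days after September 22, 2019 is October 22, 2019. October 22, 2019 is a Tuesday, so no roll-forward applies.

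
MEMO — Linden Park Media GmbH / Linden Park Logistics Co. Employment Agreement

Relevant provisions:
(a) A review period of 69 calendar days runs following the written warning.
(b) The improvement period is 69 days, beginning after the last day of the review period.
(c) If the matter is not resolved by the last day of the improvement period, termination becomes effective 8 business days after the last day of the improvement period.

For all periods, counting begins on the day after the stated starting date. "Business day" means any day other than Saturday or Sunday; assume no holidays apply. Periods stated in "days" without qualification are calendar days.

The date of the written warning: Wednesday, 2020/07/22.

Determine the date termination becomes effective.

2020/12/17

Adding 69 calendar days to 2020/07/22 gives 2020/09/29, which is the last day of the review period.
The last day of the improvement period: 2020/09/29 + 69 days = 2020/12/07.
From Monday, 2020/12/07, 8 business days (Dec 8, Dec 9, Dec 10, Dec 11, Dec 14, Dec 15, Dec 16, Dec 17, skipping weekends) brings us to Thursday, 2020/12/17, which is the date termination becomes effective.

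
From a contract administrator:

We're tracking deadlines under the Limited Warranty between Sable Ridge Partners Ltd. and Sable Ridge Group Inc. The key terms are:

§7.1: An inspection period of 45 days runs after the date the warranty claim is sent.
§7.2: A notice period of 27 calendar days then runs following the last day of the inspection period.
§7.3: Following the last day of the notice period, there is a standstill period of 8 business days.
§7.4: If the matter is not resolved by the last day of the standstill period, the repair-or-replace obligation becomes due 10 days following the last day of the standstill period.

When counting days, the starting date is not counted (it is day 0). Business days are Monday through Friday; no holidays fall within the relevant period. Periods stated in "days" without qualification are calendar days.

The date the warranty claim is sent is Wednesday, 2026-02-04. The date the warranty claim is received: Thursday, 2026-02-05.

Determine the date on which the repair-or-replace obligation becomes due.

2026-05-09

The last day of the inspection period: 45 calendar days after 2026-02-04 is 2026-03-21.
Adding 27 calendar days to 2026-03-21 gives 2026-04-17, which is the last day of the notice period.
From Friday, 2026-04-17, 8 business days (Apr 20, Apr 21, Apr 22, Apr 23, Apr 24, Apr 27, Apr 28, Apr 29, skipping weekends) brings us to Wednesday, 2026-04-29, which is the last day of the standstill period.
The date on which the repair-or-replace obligation becomes due: 2026-04-29 + 10 days = 2026-05-09.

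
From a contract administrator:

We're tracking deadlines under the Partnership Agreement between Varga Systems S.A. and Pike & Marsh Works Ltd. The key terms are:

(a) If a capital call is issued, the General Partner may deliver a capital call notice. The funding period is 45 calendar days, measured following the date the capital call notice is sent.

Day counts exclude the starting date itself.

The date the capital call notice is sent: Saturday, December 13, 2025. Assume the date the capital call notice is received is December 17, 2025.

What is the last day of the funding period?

The last day of the funding period: 45 calendar days after December 13, 2025 is January 27, 2026.

January 27, 2026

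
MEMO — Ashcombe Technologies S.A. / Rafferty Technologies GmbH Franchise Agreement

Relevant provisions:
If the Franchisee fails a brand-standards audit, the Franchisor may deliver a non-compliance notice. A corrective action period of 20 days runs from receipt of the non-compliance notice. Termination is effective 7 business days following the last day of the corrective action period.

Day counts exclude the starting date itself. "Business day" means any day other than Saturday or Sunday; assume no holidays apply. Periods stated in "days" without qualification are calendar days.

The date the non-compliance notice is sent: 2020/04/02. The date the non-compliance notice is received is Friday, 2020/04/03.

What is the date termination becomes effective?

2020/05/04

The last day of the corrective action period: 2020/04/03 + 20 days = 2020/04/23.
The date termination becomes effective: counting 7 business days from Thursday, 2020/04/23 (Apr 24, Apr 27, Apr 28, Apr 29, Apr 30, May 1, May 4, skipping weekends) reaches Monday, 2020/05/04.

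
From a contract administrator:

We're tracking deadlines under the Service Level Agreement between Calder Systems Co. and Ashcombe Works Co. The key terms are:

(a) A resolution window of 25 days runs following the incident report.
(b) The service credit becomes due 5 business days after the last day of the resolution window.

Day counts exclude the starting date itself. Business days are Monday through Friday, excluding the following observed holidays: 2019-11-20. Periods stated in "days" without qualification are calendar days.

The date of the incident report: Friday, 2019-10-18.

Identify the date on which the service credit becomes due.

2019-11-19

Adding 25 calendar days to 2019-10-18 gives 2019-11-12, which is the last day of the resolution window.
The date on which the service credit becomes due: counting 5 business days from Tuesday, 2019-11-12 (Nov 13, Nov 14, Nov 15, Nov 18, Nov 19, skipping weekends) reaches Tuesday, 2019-11-19.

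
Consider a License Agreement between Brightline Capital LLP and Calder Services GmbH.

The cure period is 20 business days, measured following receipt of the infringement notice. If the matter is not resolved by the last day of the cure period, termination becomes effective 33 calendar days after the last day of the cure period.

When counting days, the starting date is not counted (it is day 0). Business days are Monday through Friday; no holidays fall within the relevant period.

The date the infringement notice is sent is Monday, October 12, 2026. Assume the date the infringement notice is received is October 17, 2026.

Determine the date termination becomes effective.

The last day of the cure period: counting 20 business days from Saturday, October 17, 2026 (Oct 19, Oct 20, Oct 21, Oct 22, …, Nov 11, Nov 12, Nov 13, skipping weekends) reaches Friday, November 13, 2026.
The date termination becomes effective: 33 calendar days after November 13, 2026 is December 16, 2026.

December 16, 2026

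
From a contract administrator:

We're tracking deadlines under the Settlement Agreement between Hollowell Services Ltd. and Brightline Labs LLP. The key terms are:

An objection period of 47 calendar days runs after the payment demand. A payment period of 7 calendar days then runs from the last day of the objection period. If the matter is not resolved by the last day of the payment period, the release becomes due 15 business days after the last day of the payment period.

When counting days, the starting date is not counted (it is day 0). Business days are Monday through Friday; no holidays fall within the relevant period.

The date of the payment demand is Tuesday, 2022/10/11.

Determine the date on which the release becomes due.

Adding 47 calendar days to 2022/10/11 gives 2022/11/27, which is the last day of the objection period.
The last day of the payment period: 7 calendar days after 2022/11/27 is 2022/12/04.
From Sunday, 2022/12/04, 15 business days (Dec 5, Dec 6, Dec 7, Dec 8, …, Dec 21, Dec 22, Dec 23, skipping weekends) brings us to Friday, 2022/12/23, which is the date on which the release becomes due.

2022/12/23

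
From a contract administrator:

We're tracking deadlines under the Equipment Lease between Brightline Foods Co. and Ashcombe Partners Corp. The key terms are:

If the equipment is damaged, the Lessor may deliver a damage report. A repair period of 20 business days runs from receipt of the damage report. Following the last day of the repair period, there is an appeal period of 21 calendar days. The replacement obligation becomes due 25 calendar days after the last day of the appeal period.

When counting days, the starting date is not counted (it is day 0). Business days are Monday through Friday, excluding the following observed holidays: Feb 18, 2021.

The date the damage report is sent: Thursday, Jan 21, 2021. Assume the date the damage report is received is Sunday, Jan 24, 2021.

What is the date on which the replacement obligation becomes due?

Apr 9, 2021

The last day of the repair period: 20 business days after Sunday, Jan 24, 2021, skipping weekends and the listed holiday on Feb 18 — Jan 25, Jan 26, Jan 27, Jan 28, …, Feb 17, Feb 19, Feb 22 — lands on Monday, Feb 22, 2021.
The last day of the appeal period: Feb 22, 2021 + 21 days = Mar 15, 2021.
The date on which the replacement obligation becomes due: Mar 15, 2021 + 25 days = Apr 9, 2021.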